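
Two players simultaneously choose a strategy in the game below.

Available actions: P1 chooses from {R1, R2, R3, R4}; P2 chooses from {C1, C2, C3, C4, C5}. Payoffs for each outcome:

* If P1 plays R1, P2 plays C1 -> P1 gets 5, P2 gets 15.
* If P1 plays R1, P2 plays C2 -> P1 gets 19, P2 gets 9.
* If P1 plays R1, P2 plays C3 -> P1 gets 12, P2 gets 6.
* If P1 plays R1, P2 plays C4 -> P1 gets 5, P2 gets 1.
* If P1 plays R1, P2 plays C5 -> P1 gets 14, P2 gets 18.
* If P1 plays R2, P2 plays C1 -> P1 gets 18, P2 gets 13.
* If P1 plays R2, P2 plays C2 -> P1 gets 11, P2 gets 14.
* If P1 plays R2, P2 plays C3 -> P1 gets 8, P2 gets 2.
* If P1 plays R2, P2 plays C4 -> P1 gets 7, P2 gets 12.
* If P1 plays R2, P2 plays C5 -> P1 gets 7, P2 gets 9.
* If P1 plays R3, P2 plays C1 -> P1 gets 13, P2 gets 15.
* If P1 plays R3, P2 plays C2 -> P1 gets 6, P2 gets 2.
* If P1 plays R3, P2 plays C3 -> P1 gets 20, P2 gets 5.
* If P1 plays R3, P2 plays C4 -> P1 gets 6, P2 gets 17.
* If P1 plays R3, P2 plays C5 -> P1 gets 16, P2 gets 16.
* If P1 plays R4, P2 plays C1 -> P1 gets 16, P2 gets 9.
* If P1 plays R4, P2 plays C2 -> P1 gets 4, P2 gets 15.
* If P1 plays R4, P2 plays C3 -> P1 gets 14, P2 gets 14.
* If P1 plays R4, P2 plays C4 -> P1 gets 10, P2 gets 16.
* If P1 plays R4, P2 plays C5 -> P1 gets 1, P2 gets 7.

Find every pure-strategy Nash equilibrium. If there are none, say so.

(R1, C1): P1 can switch to R2 (5 → 18). Not NE.
(R1, C2): P2 can switch to C1 (9 → 15). Not NE.
(R1, C3): P1 can switch to R3 (12 → 20). Not NE.
(R1, C4): P1 can switch to R2 (5 → 7). Not NE.
(R1, C5): P1 can switch to R3 (14 → 16). Not NE.
(R2, C1): P2 can switch to C2 (13 → 14). Not NE.
(R4, C4): P1 gets 10, best alternative 7; P2 gets 16, best alternative 15. No profitable deviation — NE.
(The remaining 13 profiles each have a profitable deviation by the same check.)

Pure NE: (R4, C4)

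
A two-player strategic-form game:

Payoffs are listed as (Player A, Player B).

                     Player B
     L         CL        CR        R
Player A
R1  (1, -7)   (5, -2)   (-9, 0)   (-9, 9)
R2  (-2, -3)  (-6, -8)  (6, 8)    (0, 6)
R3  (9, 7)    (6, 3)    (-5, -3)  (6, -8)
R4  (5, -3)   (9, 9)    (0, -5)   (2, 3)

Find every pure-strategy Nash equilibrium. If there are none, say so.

The pure Nash equilibria are (R2, CR) and (R3, L) and (R4, CL).

(R1, L): Player A can switch to R3 (1 → 9). Not NE.
(R1, CL): Player A can switch to R3 (5 → 6). Not NE.
(R1, CR): Player A can switch to R2 (-9 → 6). Not NE.
(R1, R): Player A can switch to R2 (-9 → 0). Not NE.
(R2, L): Player A can switch to R1 (-2 → 1). Not NE.
(R2, CL): Player A can switch to R1 (-6 → 5). Not NE.
(R2, CR): Player A gets 6, best alternative 0; Player B gets 8, best alternative 6. No profitable deviation — NE.
(R2, R): Player A can switch to R3 (0 → 6). Not NE.
(R3, L): Player A gets 9, best alternative 5; Player B gets 7, best alternative 3. No profitable deviation — NE.
(R3, CL): Player A can switch to R4 (6 → 9). Not NE.
(R3, CR): Player A can switch to R2 (-5 → 6). Not NE.
(R3, R): Player B can switch to L (-8 → 7). Not NE.
(R4, L): Player A can switch to R3 (5 → 9). Not NE.
(R4, CL): Player A gets 9, best alternative 6; Player B gets 9, best alternative 3. No profitable deviation — NE.
(R4, CR): Player A can switch to R2 (0 → 6). Not NE.
(The remaining 1 profile has a profitable deviation by the same check.)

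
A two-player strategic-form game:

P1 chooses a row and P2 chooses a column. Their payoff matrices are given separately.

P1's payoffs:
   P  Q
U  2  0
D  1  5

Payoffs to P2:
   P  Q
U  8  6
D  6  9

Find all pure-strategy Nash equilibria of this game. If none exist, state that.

Pure-strategy Nash equilibria: (U, P), (D, Q)

P1 against P: payoffs 2, 1 → best response U.
P1 against Q: payoffs 0, 5 → best response D.
P2 against U: payoffs 8, 6 → best response P.
P2 against D: payoffs 6, 9 → best response Q.
Mutual best responses: (U, P); (D, Q).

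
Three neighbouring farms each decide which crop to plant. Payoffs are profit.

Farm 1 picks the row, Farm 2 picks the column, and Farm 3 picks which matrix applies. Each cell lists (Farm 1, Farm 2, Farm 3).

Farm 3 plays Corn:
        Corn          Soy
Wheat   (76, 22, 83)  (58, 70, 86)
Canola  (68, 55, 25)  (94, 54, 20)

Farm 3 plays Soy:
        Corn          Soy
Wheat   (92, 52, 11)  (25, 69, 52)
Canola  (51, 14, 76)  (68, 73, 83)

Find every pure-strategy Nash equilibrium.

(Canola, Soy, Soy)

Mark each player's best response to every combination of opponents' strategies; a profile where every player is best-responding is a pure Nash equilibrium.
Farm 1 against (Corn, Corn): payoffs 76, 68 → best response Wheat.
Farm 1 against (Corn, Soy): payoffs 92, 51 → best response Wheat.
Farm 1 against (Soy, Corn): payoffs 58, 94 → best response Canola.
Farm 1 against (Soy, Soy): payoffs 25, 68 → best response Canola.
Farm 2 against (Wheat, Corn): payoffs 22, 70 → best response Soy.
Farm 2 against (Wheat, Soy): payoffs 52, 69 → best response Soy.
Farm 2 against (Canola, Corn): payoffs 55, 54 → best response Corn.
Farm 2 against (Canola, Soy): payoffs 14, 73 → best response Soy.
Farm 3 against (Wheat, Corn): payoffs 83, 11 → best response Corn.
Farm 3 against (Wheat, Soy): payoffs 86, 52 → best response Corn.
Farm 3 against (Canola, Corn): payoffs 25, 76 → best response Soy.
Farm 3 against (Canola, Soy): payoffs 20, 83 → best response Soy.
Mutual best responses: (Canola, Soy, Soy).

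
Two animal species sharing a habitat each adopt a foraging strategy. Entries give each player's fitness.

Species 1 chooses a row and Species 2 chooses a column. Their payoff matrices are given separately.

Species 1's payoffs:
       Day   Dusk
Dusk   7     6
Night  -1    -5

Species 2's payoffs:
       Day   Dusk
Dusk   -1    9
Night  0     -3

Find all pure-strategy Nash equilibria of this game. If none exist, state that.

Species 1 against Day: payoffs 7, -1 → best response Dusk.
Species 1 against Dusk: payoffs 6, -5 → best response Dusk.
Species 2 against Dusk: payoffs -1, 9 → best response Dusk.
Species 2 against Night: payoffs 0, -3 → best response Day.
Mutual best responses: (Dusk, Dusk).

The unique pure-strategy Nash equilibrium is (Dusk, Dusk).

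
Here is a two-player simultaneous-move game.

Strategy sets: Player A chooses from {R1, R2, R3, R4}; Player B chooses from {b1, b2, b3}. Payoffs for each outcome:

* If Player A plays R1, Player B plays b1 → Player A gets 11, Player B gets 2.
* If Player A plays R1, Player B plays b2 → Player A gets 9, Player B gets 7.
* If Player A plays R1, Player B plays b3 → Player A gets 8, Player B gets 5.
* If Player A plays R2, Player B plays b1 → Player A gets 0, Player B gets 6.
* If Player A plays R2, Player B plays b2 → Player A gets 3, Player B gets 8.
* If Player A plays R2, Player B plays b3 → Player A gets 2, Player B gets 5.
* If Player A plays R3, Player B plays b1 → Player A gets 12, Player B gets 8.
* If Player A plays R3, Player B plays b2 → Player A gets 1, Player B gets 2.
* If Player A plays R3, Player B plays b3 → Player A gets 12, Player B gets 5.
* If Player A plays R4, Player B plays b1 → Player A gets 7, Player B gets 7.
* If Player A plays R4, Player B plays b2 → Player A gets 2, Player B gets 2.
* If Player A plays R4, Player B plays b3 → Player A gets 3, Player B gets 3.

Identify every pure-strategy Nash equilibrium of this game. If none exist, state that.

(R1, b2) and (R3, b1)

Player A against b1: payoffs 11, 0, 12, 7 → best response R3.
Player A against b2: payoffs 9, 3, 1, 2 → best response R1.
Player A against b3: payoffs 8, 2, 12, 3 → best response R3.
Player B against R1: payoffs 2, 7, 5 → best response b2.
Player B against R2: payoffs 6, 8, 5 → best response b2.
Player B against R3: payoffs 8, 2, 5 → best response b1.
Player B against R4: payoffs 7, 2, 3 → best response b1.
Mutual best responses: (R1, b2); (R3, b1).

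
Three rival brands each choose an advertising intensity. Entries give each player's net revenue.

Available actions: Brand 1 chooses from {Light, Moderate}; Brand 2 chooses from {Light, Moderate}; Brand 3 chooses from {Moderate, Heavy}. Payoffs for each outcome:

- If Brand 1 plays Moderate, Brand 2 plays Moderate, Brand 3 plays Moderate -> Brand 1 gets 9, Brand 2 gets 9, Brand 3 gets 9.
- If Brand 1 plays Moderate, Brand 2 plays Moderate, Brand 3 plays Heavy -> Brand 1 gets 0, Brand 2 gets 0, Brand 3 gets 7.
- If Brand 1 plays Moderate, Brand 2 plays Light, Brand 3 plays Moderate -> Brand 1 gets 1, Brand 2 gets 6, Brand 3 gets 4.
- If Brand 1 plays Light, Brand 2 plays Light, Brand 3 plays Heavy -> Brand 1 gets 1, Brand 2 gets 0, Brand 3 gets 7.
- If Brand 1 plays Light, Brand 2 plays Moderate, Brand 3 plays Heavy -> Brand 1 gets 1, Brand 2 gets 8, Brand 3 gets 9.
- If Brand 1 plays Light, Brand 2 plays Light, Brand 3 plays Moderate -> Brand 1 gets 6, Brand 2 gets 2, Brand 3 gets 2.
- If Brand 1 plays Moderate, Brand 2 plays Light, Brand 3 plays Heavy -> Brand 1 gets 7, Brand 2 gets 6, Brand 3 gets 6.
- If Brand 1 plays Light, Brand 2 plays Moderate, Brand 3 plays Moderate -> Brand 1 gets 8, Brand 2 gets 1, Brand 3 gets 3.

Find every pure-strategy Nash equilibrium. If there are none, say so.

(Light, Moderate, Heavy); (Moderate, Light, Heavy); (Moderate, Moderate, Moderate)

(Light, Light, Moderate): Brand 3 can switch to Heavy (2 → 7). Not NE.
(Light, Light, Heavy): Brand 1 can switch to Moderate (1 → 7). Not NE.
(Light, Moderate, Moderate): Brand 1 can switch to Moderate (8 → 9). Not NE.
(Light, Moderate, Heavy): Brand 1 gets 1, best alternative 0; Brand 2 gets 8, best alternative 0; Brand 3 gets 9, best alternative 3. No profitable deviation — NE.
(Moderate, Light, Moderate): Brand 1 can switch to Light (1 → 6). Not NE.
(Moderate, Light, Heavy): Brand 1 gets 7, best alternative 1; Brand 2 gets 6, best alternative 0; Brand 3 gets 6, best alternative 4. No profitable deviation — NE.
(Moderate, Moderate, Moderate): Brand 1 gets 9, best alternative 8; Brand 2 gets 9, best alternative 6; Brand 3 gets 9, best alternative 7. No profitable deviation — NE.
(Moderate, Moderate, Heavy): Brand 1 can switch to Light (0 → 1). Not NE.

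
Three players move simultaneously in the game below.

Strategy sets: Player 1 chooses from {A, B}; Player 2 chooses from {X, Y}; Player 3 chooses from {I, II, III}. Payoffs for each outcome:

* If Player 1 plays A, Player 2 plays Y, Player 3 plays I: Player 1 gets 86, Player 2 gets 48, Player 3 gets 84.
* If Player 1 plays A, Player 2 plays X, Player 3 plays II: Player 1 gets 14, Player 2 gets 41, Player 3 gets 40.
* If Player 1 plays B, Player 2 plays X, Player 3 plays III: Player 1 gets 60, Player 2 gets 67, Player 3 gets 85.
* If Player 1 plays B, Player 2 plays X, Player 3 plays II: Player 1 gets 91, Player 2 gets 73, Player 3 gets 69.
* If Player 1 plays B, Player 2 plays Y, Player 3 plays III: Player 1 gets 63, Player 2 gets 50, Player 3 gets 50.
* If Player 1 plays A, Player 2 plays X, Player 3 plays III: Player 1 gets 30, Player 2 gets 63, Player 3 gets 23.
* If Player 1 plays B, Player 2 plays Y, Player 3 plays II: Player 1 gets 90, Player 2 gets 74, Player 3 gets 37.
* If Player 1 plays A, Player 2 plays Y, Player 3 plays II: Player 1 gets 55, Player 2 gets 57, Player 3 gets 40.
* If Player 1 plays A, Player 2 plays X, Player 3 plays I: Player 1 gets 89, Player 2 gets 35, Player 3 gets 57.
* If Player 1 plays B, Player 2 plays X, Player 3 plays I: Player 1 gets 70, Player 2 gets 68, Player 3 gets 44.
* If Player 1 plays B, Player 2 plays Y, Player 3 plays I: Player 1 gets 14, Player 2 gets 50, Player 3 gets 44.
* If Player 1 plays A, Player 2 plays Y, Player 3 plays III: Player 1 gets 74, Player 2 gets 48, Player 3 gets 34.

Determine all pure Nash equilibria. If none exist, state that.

Player 1 against (X, I): payoffs 89, 70 → best response A.
Player 1 against (X, II): payoffs 14, 91 → best response B.
Player 1 against (X, III): payoffs 30, 60 → best response B.
Player 1 against (Y, I): payoffs 86, 14 → best response A.
Player 1 against (Y, II): payoffs 55, 90 → best response B.
Player 1 against (Y, III): payoffs 74, 63 → best response A.
Player 2 against (A, I): payoffs 35, 48 → best response Y.
Player 2 against (A, II): payoffs 41, 57 → best response Y.
Player 2 against (A, III): payoffs 63, 48 → best response X.
Player 2 against (B, I): payoffs 68, 50 → best response X.
Player 2 against (B, II): payoffs 73, 74 → best response Y.
Player 2 against (B, III): payoffs 67, 50 → best response X.
Player 3 against (A, X): payoffs 57, 40, 23 → best response I.
Player 3 against (A, Y): payoffs 84, 40, 34 → best response I.
Player 3 against (B, X): payoffs 44, 69, 85 → best response III.
Player 3 against (B, Y): payoffs 44, 37, 50 → best response III.
Mutual best responses: (A, Y, I); (B, X, III).

Pure-strategy Nash equilibria: (A, Y, I); (B, X, III)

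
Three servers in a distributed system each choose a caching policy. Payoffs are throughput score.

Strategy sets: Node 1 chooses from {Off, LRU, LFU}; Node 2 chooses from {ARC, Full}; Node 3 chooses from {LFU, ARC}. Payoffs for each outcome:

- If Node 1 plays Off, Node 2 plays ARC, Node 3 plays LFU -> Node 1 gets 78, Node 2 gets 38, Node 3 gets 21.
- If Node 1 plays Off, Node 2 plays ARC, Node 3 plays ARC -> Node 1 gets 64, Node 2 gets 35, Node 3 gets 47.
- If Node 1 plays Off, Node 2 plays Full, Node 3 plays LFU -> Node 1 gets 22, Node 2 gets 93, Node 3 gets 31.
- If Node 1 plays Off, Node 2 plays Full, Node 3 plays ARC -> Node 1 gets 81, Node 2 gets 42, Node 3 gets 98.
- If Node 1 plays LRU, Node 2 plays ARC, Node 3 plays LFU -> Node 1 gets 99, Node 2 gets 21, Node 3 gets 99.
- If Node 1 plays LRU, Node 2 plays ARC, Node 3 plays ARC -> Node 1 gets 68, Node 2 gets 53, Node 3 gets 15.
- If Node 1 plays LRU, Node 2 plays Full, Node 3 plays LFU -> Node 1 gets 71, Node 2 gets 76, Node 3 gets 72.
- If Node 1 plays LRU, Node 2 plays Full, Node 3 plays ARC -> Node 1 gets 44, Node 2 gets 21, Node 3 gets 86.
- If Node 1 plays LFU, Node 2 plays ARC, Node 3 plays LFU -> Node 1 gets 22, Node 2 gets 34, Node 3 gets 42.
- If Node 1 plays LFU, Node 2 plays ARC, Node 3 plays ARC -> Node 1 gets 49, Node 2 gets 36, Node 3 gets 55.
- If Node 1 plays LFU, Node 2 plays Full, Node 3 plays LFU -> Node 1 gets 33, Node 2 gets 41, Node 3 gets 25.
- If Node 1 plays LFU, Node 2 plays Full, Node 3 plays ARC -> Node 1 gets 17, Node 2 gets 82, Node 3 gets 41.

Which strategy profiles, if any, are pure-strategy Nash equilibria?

The unique pure-strategy Nash equilibrium is (Off, Full, ARC).

(Off, ARC, LFU): Node 1 can switch to LRU (78 → 99). Not NE.
(Off, ARC, ARC): Node 1 can switch to LRU (64 → 68). Not NE.
(Off, Full, LFU): Node 1 can switch to LRU (22 → 71). Not NE.
(Off, Full, ARC): Node 1 gets 81, best alternative 44; Node 2 gets 42, best alternative 35; Node 3 gets 98, best alternative 31. No profitable deviation — NE.
(LRU, ARC, LFU): Node 2 can switch to Full (21 → 76). Not NE.
(LRU, ARC, ARC): Node 3 can switch to LFU (15 → 99). Not NE.
(LRU, Full, LFU): Node 3 can switch to ARC (72 → 86). Not NE.
(LRU, Full, ARC): Node 1 can switch to Off (44 → 81). Not NE.
(LFU, ARC, LFU): Node 1 can switch to Off (22 → 78). Not NE.
(LFU, ARC, ARC): Node 1 can switch to Off (49 → 64). Not NE.
(LFU, Full, LFU): Node 1 can switch to LRU (33 → 71). Not NE.
(LFU, Full, ARC): Node 1 can switch to Off (17 → 81). Not NE.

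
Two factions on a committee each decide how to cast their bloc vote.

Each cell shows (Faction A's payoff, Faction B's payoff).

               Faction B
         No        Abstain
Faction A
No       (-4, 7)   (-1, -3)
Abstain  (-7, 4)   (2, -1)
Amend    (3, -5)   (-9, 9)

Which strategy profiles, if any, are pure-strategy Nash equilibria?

This game has no pure Nash equilibrium.

Check each profile: it is a Nash equilibrium iff no player can strictly gain by switching unilaterally.
(No, No): Faction A can switch to Amend (-4 → 3). Not NE.
(No, Abstain): Faction A can switch to Abstain (-1 → 2). Not NE.
(Abstain, No): Faction A can switch to No (-7 → -4). Not NE.
(Abstain, Abstain): Faction B can switch to No (-1 → 4). Not NE.
(Amend, No): Faction B can switch to Abstain (-5 → 9). Not NE.
(Amend, Abstain): Faction A can switch to No (-9 → -1). Not NE.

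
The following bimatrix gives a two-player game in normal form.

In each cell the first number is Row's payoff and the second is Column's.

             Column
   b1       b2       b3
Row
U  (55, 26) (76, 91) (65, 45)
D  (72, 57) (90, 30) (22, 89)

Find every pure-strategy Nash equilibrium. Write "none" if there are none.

Check each profile: it is a Nash equilibrium iff no player can strictly gain by switching unilaterally.
(U, b1): Row can switch to D (55 → 72). Not NE.
(U, b2): Row can switch to D (76 → 90). Not NE.
(U, b3): Column can switch to b2 (45 → 91). Not NE.
(D, b1): Column can switch to b3 (57 → 89). Not NE.
(D, b2): Column can switch to b1 (30 → 57). Not NE.
(D, b3): Row can switch to U (22 → 65). Not NE.

No pure-strategy Nash equilibrium.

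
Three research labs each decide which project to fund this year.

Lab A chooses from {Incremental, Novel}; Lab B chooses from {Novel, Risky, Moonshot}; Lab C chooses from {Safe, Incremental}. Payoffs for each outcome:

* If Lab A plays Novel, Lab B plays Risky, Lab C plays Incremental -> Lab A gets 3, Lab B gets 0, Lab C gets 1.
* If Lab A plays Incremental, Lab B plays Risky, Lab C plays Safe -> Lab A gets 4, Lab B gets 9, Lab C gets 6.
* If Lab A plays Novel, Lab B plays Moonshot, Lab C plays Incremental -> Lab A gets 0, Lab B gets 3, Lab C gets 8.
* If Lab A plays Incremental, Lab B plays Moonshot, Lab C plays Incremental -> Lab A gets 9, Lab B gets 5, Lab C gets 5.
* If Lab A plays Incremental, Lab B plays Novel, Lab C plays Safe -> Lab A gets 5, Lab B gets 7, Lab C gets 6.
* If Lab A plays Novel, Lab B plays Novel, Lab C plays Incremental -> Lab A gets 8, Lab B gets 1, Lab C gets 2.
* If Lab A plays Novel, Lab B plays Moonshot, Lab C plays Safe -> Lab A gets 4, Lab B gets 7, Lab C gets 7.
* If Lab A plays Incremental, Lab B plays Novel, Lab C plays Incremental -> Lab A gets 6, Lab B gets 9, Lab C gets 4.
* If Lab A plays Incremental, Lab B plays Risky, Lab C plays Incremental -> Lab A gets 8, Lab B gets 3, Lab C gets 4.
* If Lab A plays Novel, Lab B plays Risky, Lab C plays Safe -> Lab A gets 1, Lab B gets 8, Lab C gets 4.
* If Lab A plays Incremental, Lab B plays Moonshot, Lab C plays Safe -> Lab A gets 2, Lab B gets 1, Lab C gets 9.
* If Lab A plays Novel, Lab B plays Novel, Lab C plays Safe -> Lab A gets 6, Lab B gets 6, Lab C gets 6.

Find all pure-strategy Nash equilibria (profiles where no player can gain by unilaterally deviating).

Mark each player's best response to every combination of opponents' strategies; a profile where every player is best-responding is a pure Nash equilibrium.
Lab A against (Novel, Safe): payoffs 5, 6 → best response Novel.
Lab A against (Novel, Incremental): payoffs 6, 8 → best response Novel.
Lab A against (Risky, Safe): payoffs 4, 1 → best response Incremental.
Lab A against (Risky, Incremental): payoffs 8, 3 → best response Incremental.
Lab A against (Moonshot, Safe): payoffs 2, 4 → best response Novel.
Lab A against (Moonshot, Incremental): payoffs 9, 0 → best response Incremental.
Lab B against (Incremental, Safe): payoffs 7, 9, 1 → best response Risky.
Lab B against (Incremental, Incremental): payoffs 9, 3, 5 → best response Novel.
Lab B against (Novel, Safe): payoffs 6, 8, 7 → best response Risky.
Lab B against (Novel, Incremental): payoffs 1, 0, 3 → best response Moonshot.
Lab C against (Incremental, Novel): payoffs 6, 4 → best response Safe.
Lab C against (Incremental, Risky): payoffs 6, 4 → best response Safe.
Lab C against (Incremental, Moonshot): payoffs 9, 5 → best response Safe.
Lab C against (Novel, Novel): payoffs 6, 2 → best response Safe.
Lab C against (Novel, Risky): payoffs 4, 1 → best response Safe.
Lab C against (Novel, Moonshot): payoffs 7, 8 → best response Incremental.
Mutual best responses: (Incremental, Risky, Safe).

Pure NE: (Incremental, Risky, Safe)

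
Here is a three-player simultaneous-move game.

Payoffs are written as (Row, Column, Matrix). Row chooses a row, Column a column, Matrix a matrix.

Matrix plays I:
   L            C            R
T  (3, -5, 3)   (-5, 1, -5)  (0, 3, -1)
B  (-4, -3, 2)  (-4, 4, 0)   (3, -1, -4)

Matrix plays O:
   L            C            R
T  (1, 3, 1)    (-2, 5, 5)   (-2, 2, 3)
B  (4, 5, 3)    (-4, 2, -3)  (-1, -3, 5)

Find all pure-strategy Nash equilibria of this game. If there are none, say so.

Row against (L, I): payoffs 3, -4 → best response T.
Row against (L, O): payoffs 1, 4 → best response B.
Row against (C, I): payoffs -5, -4 → best response B.
Row against (C, O): payoffs -2, -4 → best response T.
Row against (R, I): payoffs 0, 3 → best response B.
Row against (R, O): payoffs -2, -1 → best response B.
Column against (T, I): payoffs -5, 1, 3 → best response R.
Column against (T, O): payoffs 3, 5, 2 → best response C.
Column against (B, I): payoffs -3, 4, -1 → best response C.
Column against (B, O): payoffs 5, 2, -3 → best response L.
Matrix against (T, L): payoffs 3, 1 → best response I.
Matrix against (T, C): payoffs -5, 5 → best response O.
Matrix against (T, R): payoffs -1, 3 → best response O.
Matrix against (B, L): payoffs 2, 3 → best response O.
Matrix against (B, C): payoffs 0, -3 → best response I.
Matrix against (B, R): payoffs -4, 5 → best response O.
Mutual best responses: (T, C, O); (B, L, O); (B, C, I).

(T, C, O) and (B, L, O) and (B, C, I)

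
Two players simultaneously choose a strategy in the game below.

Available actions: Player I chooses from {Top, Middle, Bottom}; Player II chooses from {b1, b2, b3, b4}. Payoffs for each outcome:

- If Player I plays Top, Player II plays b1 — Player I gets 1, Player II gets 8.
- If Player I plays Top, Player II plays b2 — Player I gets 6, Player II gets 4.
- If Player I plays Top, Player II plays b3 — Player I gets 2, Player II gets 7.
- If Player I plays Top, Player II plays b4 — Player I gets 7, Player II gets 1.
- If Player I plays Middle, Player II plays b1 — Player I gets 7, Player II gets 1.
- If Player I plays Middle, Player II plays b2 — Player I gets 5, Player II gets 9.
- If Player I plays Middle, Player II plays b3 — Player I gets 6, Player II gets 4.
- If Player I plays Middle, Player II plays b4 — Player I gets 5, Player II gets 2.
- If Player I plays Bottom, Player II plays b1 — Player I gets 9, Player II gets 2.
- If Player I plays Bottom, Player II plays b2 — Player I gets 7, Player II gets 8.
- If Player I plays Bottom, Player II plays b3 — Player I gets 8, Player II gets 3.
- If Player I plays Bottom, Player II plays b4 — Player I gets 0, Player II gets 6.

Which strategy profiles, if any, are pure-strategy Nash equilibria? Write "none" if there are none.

Pure NE: (Bottom, b2)

For each strategy profile, look for a profitable unilateral deviation.
(Top, b1): Player I can switch to Middle (1 → 7). Not NE.
(Top, b2): Player I can switch to Bottom (6 → 7). Not NE.
(Top, b3): Player I can switch to Middle (2 → 6). Not NE.
(Top, b4): Player II can switch to b1 (1 → 8). Not NE.
(Middle, b1): Player I can switch to Bottom (7 → 9). Not NE.
(Middle, b2): Player I can switch to Top (5 → 6). Not NE.
(Bottom, b2): Player I gets 7, best alternative 6; Player II gets 8, best alternative 6. No profitable deviation — NE.
(The remaining 5 profiles each have a profitable deviation by the same check.)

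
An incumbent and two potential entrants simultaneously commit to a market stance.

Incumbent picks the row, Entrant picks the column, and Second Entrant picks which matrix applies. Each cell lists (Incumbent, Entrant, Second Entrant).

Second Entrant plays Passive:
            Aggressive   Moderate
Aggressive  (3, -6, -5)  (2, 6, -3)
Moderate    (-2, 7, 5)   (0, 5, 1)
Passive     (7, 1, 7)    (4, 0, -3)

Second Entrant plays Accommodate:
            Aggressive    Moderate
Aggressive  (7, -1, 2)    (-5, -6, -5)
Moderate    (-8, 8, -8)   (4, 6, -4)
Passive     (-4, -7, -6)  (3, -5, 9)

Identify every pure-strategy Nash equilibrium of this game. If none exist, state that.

Incumbent against (Aggressive, Passive): payoffs 3, -2, 7 → best response Passive.
Incumbent against (Aggressive, Accommodate): payoffs 7, -8, -4 → best response Aggressive.
Incumbent against (Moderate, Passive): payoffs 2, 0, 4 → best response Passive.
Incumbent against (Moderate, Accommodate): payoffs -5, 4, 3 → best response Moderate.
Entrant against (Aggressive, Passive): payoffs -6, 6 → best response Moderate.
Entrant against (Aggressive, Accommodate): payoffs -1, -6 → best response Aggressive.
Entrant against (Moderate, Passive): payoffs 7, 5 → best response Aggressive.
Entrant against (Moderate, Accommodate): payoffs 8, 6 → best response Aggressive.
Entrant against (Passive, Passive): payoffs 1, 0 → best response Aggressive.
Entrant against (Passive, Accommodate): payoffs -7, -5 → best response Moderate.
Second Entrant against (Aggressive, Aggressive): payoffs -5, 2 → best response Accommodate.
Second Entrant against (Aggressive, Moderate): payoffs -3, -5 → best response Passive.
Second Entrant against (Moderate, Aggressive): payoffs 5, -8 → best response Passive.
Second Entrant against (Moderate, Moderate): payoffs 1, -4 → best response Passive.
Second Entrant against (Passive, Aggressive): payoffs 7, -6 → best response Passive.
Second Entrant against (Passive, Moderate): payoffs -3, 9 → best response Accommodate.
Mutual best responses: (Aggressive, Aggressive, Accommodate); (Passive, Aggressive, Passive).

Pure-strategy Nash equilibria: (Aggressive, Aggressive, Accommodate), (Passive, Aggressive, Passive)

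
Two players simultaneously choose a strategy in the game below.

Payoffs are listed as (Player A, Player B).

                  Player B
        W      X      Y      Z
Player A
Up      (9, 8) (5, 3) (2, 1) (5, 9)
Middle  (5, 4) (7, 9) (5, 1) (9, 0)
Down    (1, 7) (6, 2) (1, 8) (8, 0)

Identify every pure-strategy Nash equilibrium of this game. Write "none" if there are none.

(Up, W): Player B can switch to Z (8 → 9). Not NE.
(Up, X): Player A can switch to Middle (5 → 7). Not NE.
(Up, Y): Player A can switch to Middle (2 → 5). Not NE.
(Up, Z): Player A can switch to Middle (5 → 9). Not NE.
(Middle, W): Player A can switch to Up (5 → 9). Not NE.
(Middle, X): Player A gets 7, best alternative 6; Player B gets 9, best alternative 4. No profitable deviation — NE.
(Middle, Y): Player B can switch to W (1 → 4). Not NE.
(The remaining 5 profiles each have a profitable deviation by the same check.)

Pure NE: (Middle, X)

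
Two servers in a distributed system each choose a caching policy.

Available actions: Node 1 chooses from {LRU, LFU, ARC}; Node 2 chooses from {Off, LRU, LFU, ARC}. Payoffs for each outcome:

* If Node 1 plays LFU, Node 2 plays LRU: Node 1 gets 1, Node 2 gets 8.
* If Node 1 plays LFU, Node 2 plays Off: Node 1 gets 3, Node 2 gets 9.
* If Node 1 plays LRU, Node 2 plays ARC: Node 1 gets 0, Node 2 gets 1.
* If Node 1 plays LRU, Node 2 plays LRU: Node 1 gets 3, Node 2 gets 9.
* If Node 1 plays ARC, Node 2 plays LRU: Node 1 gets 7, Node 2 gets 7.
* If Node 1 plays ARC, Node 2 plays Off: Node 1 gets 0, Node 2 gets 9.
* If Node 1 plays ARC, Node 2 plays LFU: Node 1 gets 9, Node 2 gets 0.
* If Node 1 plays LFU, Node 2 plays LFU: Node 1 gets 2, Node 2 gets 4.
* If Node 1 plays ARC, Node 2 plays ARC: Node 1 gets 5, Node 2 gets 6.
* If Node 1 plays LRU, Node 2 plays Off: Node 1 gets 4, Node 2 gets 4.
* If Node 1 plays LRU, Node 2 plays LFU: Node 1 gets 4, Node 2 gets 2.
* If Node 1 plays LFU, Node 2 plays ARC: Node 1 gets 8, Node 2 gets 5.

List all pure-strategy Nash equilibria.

There is no pure-strategy Nash equilibrium.

Node 1 against Off: payoffs 4, 3, 0 → best response LRU.
Node 1 against LRU: payoffs 3, 1, 7 → best response ARC.
Node 1 against LFU: payoffs 4, 2, 9 → best response ARC.
Node 1 against ARC: payoffs 0, 8, 5 → best response LFU.
Node 2 against LRU: payoffs 4, 9, 2, 1 → best response LRU.
Node 2 against LFU: payoffs 9, 8, 4, 5 → best response Off.
Node 2 against ARC: payoffs 9, 7, 0, 6 → best response Off.
No profile is a mutual best response for all players.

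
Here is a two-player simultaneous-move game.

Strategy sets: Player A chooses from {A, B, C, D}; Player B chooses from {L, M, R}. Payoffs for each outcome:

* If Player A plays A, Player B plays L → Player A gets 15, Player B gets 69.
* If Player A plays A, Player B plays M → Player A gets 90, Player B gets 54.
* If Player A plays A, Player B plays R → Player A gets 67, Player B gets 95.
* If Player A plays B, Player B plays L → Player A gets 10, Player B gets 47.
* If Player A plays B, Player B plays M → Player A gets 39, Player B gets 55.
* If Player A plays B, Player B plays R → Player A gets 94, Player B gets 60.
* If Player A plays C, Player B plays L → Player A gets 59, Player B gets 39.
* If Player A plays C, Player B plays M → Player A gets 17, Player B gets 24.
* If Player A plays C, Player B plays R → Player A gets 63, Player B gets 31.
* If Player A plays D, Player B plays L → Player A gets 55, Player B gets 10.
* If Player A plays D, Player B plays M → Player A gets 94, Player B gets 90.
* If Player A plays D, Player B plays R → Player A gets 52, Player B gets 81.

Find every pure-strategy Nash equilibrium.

Check each profile: it is a Nash equilibrium iff no player can strictly gain by switching unilaterally.
(A, L): Player A can switch to C (15 → 59). Not NE.
(A, M): Player A can switch to D (90 → 94). Not NE.
(A, R): Player A can switch to B (67 → 94). Not NE.
(B, L): Player A can switch to A (10 → 15). Not NE.
(B, M): Player A can switch to A (39 → 90). Not NE.
(B, R): Player A gets 94, best alternative 67; Player B gets 60, best alternative 55. No profitable deviation — NE.
(C, L): Player A gets 59, best alternative 55; Player B gets 39, best alternative 31. No profitable deviation — NE.
(C, M): Player A can switch to A (17 → 90). Not NE.
(C, R): Player A can switch to A (63 → 67). Not NE.
(D, L): Player A can switch to C (55 → 59). Not NE.
(D, M): Player A gets 94, best alternative 90; Player B gets 90, best alternative 81. No profitable deviation — NE.
(D, R): Player A can switch to A (52 → 67). Not NE.

Pure-strategy Nash equilibria: (B, R); (C, L); (D, M)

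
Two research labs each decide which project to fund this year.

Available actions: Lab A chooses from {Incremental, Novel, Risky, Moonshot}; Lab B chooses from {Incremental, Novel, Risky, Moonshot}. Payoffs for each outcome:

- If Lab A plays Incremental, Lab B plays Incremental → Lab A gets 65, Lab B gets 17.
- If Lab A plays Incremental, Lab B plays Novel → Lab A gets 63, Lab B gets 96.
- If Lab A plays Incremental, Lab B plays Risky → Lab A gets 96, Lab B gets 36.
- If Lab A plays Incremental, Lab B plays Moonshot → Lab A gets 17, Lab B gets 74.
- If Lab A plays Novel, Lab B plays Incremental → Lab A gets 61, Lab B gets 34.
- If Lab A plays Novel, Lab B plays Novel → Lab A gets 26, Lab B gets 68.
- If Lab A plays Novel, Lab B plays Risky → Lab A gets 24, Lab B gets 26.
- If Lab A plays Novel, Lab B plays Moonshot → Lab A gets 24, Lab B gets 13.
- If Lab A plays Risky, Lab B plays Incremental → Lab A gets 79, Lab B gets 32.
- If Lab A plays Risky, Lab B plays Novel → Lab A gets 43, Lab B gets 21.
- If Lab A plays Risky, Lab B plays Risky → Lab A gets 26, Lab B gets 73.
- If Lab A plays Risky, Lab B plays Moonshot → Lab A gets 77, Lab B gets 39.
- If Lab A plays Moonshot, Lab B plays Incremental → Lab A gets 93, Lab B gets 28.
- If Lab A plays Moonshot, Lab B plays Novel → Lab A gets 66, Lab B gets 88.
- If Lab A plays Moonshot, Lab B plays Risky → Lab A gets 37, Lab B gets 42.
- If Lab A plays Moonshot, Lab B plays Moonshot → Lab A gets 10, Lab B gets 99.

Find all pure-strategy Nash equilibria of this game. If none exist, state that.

(Incremental, Incremental): Lab A can switch to Risky (65 → 79). Not NE.
(Incremental, Novel): Lab A can switch to Moonshot (63 → 66). Not NE.
(Incremental, Risky): Lab B can switch to Novel (36 → 96). Not NE.
(Incremental, Moonshot): Lab A can switch to Novel (17 → 24). Not NE.
(Novel, Incremental): Lab A can switch to Incremental (61 → 65). Not NE.
(Novel, Novel): Lab A can switch to Incremental (26 → 63). Not NE.
(Novel, Risky): Lab A can switch to Incremental (24 → 96). Not NE.
(Novel, Moonshot): Lab A can switch to Risky (24 → 77). Not NE.
(Risky, Incremental): Lab A can switch to Moonshot (79 → 93). Not NE.
(Risky, Novel): Lab A can switch to Incremental (43 → 63). Not NE.
(The remaining 6 profiles each have a profitable deviation by the same check.)

none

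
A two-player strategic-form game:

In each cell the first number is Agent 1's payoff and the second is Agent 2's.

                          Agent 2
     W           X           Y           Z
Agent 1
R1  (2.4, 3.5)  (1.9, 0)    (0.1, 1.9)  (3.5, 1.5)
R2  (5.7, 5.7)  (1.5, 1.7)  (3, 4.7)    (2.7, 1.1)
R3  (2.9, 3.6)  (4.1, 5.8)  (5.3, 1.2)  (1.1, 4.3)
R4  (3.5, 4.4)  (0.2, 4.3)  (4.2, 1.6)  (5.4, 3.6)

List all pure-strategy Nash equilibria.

Pure-strategy Nash equilibria: (R2, W); (R3, X)

(R1, W): Agent 1 can switch to R2 (2.4 → 5.7). Not NE.
(R1, X): Agent 1 can switch to R3 (1.9 → 4.1). Not NE.
(R1, Y): Agent 1 can switch to R2 (0.1 → 3). Not NE.
(R1, Z): Agent 1 can switch to R4 (3.5 → 5.4). Not NE.
(R2, W): Agent 1 gets 5.7, best alternative 3.5; Agent 2 gets 5.7, best alternative 4.7. No profitable deviation — NE.
(R2, X): Agent 1 can switch to R1 (1.5 → 1.9). Not NE.
(R2, Y): Agent 1 can switch to R3 (3 → 5.3). Not NE.
(R2, Z): Agent 1 can switch to R1 (2.7 → 3.5). Not NE.
(R3, W): Agent 1 can switch to R2 (2.9 → 5.7). Not NE.
(R3, X): Agent 1 gets 4.1, best alternative 1.9; Agent 2 gets 5.8, best alternative 4.3. No profitable deviation — NE.
(R3, Y): Agent 2 can switch to W (1.2 → 3.6). Not NE.
(R3, Z): Agent 1 can switch to R1 (1.1 → 3.5). Not NE.
(The remaining 4 profiles each have a profitable deviation by the same check.)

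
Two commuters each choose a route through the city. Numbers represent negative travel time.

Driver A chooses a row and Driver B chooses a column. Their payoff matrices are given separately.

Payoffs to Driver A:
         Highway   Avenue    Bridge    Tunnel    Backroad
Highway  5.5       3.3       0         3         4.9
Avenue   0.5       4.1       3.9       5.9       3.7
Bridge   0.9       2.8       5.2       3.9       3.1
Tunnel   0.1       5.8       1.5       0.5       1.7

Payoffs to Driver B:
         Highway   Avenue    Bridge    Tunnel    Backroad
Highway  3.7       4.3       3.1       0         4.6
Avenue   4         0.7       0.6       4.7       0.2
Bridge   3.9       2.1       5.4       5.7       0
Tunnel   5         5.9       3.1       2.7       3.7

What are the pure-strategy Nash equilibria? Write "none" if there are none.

(Highway, Backroad); (Avenue, Tunnel); (Tunnel, Avenue)

Driver A against Highway: payoffs 5.5, 0.5, 0.9, 0.1 → best response Highway.
Driver A against Avenue: payoffs 3.3, 4.1, 2.8, 5.8 → best response Tunnel.
Driver A against Bridge: payoffs 0, 3.9, 5.2, 1.5 → best response Bridge.
Driver A against Tunnel: payoffs 3, 5.9, 3.9, 0.5 → best response Avenue.
Driver A against Backroad: payoffs 4.9, 3.7, 3.1, 1.7 → best response Highway.
Driver B against Highway: payoffs 3.7, 4.3, 3.1, 0, 4.6 → best response Backroad.
Driver B against Avenue: payoffs 4, 0.7, 0.6, 4.7, 0.2 → best response Tunnel.
Driver B against Bridge: payoffs 3.9, 2.1, 5.4, 5.7, 0 → best response Tunnel.
Driver B against Tunnel: payoffs 5, 5.9, 3.1, 2.7, 3.7 → best response Avenue.
Mutual best responses: (Highway, Backroad); (Avenue, Tunnel); (Tunnel, Avenue).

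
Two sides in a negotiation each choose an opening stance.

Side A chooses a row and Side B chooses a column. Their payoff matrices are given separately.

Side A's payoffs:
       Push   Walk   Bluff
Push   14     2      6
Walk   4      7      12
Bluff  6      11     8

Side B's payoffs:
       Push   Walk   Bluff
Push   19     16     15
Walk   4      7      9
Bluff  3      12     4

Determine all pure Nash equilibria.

Side A against Push: payoffs 14, 4, 6 → best response Push.
Side A against Walk: payoffs 2, 7, 11 → best response Bluff.
Side A against Bluff: payoffs 6, 12, 8 → best response Walk.
Side B against Push: payoffs 19, 16, 15 → best response Push.
Side B against Walk: payoffs 4, 7, 9 → best response Bluff.
Side B against Bluff: payoffs 3, 12, 4 → best response Walk.
Mutual best responses: (Push, Push); (Walk, Bluff); (Bluff, Walk).

Pure-strategy Nash equilibria: (Push, Push) and (Walk, Bluff) and (Bluff, Walk)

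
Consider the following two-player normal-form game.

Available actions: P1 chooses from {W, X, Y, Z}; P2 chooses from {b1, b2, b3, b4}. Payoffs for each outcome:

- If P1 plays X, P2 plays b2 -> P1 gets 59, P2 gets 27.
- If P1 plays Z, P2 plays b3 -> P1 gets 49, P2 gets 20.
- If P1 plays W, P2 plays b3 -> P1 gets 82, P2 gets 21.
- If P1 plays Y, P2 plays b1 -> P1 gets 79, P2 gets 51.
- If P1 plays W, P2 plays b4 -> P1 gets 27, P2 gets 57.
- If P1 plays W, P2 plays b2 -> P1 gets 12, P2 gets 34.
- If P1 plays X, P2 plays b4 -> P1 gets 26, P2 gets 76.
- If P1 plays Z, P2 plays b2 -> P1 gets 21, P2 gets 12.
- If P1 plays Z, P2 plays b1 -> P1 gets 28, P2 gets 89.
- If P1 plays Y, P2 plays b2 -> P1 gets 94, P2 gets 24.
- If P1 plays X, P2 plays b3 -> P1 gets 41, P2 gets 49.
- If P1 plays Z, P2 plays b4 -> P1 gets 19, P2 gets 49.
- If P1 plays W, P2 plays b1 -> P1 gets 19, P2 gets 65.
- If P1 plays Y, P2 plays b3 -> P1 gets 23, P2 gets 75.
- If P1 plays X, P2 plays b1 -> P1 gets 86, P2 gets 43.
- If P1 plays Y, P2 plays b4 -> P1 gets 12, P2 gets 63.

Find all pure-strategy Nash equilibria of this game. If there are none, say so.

none

P1 against b1: payoffs 19, 86, 79, 28 → best response X.
P1 against b2: payoffs 12, 59, 94, 21 → best response Y.
P1 against b3: payoffs 82, 41, 23, 49 → best response W.
P1 against b4: payoffs 27, 26, 12, 19 → best response W.
P2 against W: payoffs 65, 34, 21, 57 → best response b1.
P2 against X: payoffs 43, 27, 49, 76 → best response b4.
P2 against Y: payoffs 51, 24, 75, 63 → best response b3.
P2 against Z: payoffs 89, 12, 20, 49 → best response b1.
No profile is a mutual best response for all players.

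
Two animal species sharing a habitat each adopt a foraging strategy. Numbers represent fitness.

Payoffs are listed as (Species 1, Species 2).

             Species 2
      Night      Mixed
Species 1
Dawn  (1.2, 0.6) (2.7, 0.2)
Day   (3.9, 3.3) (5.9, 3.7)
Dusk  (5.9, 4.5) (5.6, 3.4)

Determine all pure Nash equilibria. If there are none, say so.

The pure Nash equilibria are (Day, Mixed); (Dusk, Night).

Species 1 against Night: payoffs 1.2, 3.9, 5.9 → best response Dusk.
Species 1 against Mixed: payoffs 2.7, 5.9, 5.6 → best response Day.
Species 2 against Dawn: payoffs 0.6, 0.2 → best response Night.
Species 2 against Day: payoffs 3.3, 3.7 → best response Mixed.
Species 2 against Dusk: payoffs 4.5, 3.4 → best response Night.
Mutual best responses: (Day, Mixed); (Dusk, Night).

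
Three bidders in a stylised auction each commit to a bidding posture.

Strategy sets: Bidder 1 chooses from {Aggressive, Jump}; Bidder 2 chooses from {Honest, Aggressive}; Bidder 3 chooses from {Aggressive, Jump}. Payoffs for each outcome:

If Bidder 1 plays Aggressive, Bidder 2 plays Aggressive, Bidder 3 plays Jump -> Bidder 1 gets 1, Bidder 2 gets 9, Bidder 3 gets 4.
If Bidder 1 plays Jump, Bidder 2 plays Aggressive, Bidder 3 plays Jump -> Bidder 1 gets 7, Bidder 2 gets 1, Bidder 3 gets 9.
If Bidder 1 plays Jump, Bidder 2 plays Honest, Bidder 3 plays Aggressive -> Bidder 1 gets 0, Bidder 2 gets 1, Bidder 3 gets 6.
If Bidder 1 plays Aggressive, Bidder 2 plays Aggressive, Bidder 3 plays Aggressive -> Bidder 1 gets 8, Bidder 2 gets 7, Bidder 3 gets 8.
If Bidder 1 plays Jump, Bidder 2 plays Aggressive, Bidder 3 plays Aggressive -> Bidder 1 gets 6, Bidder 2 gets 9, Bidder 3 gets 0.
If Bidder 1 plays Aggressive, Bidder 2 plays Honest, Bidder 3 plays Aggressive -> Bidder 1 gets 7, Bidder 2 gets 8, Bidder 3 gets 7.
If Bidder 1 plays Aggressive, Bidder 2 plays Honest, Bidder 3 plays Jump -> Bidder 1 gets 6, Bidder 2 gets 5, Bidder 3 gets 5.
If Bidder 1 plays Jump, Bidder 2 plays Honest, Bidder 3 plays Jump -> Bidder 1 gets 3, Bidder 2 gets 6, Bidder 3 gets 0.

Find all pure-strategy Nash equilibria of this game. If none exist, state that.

(Aggressive, Honest, Aggressive)

Check each profile: it is a Nash equilibrium iff no player can strictly gain by switching unilaterally.
(Aggressive, Honest, Aggressive): Bidder 1 gets 7, best alternative 0; Bidder 2 gets 8, best alternative 7; Bidder 3 gets 7, best alternative 5. No profitable deviation — NE.
(Aggressive, Honest, Jump): Bidder 2 can switch to Aggressive (5 → 9). Not NE.
(Aggressive, Aggressive, Aggressive): Bidder 2 can switch to Honest (7 → 8). Not NE.
(Aggressive, Aggressive, Jump): Bidder 1 can switch to Jump (1 → 7). Not NE.
(Jump, Honest, Aggressive): Bidder 1 can switch to Aggressive (0 → 7). Not NE.
(Jump, Honest, Jump): Bidder 1 can switch to Aggressive (3 → 6). Not NE.
(Jump, Aggressive, Aggressive): Bidder 1 can switch to Aggressive (6 → 8). Not NE.
(Jump, Aggressive, Jump): Bidder 2 can switch to Honest (1 → 6). Not NE.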